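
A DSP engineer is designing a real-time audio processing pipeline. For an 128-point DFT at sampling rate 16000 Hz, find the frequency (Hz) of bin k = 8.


Frequency of DFT bin k:
f_k = k * fs / N
    = 8 * 16000 / 128
    = 128000 / 128
    = 1000.0 Hz

1000.0 Hz


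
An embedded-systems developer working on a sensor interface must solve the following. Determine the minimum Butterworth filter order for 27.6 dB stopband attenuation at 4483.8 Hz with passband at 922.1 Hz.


Butterworth filter order formula:
n = log10(10^(A/10) - 1) / (2 * log10(f_stop/f_pass))
10^(27.6/10) - 1 = 574.4399
f_stop/f_pass = 4483.8 / 922.1 = 4.8626
n = 2.0086 -> ceil = 3

3


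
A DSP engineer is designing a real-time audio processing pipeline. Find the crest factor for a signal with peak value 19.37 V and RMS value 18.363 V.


Crest factor is the ratio of peak to RMS:
CF = V_peak / V_rms
   = 19.37 / 18.363
   = 1.0548

1.0548


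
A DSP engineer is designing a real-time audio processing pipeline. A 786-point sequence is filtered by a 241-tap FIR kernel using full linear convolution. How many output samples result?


Linear convolution output length:
L = N + M - 1
  = 786 + 241 - 1
  = 1026 samples

1026


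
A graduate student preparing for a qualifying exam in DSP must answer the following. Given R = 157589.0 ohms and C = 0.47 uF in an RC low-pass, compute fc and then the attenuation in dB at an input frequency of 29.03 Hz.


Step 1 — cutoff frequency:
fc = 1 / (2*pi*R*C)
C = 0.47 uF = 4.7e-07 F
fc = 1 / (2*pi*157589.0*4.7e-07)
   = 2.1488 Hz

Step 2 — magnitude at f = 29.03 Hz:
|H(f)| = 1 / sqrt(1 + (f/fc)^2)
f/fc = 29.03 / 2.1488 = 13.509866
|H| = 1 / sqrt(1 + 182.516479) = 0.073818
|H|_dB = 20*log10(0.073818) = -22.64 dB

fc = 2.1488 Hz; |H(29.03 Hz)| = -22.64 dB


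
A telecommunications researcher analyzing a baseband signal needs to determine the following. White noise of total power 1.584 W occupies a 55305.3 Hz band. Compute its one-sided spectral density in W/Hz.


Power spectral density:
PSD = P / BW
    = 1.584 / 55305.3
    = 2.864e-05 W/Hz

2.864e-05 W/Hz


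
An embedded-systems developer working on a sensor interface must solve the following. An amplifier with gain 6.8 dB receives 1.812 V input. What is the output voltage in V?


Output voltage from dB gain:
V_out = V_in * 10^(gain_dB / 20)
      = 1.812 * 10^(6.8 / 20)
      = 1.812 * 2.187762
      = 3.9642 V

3.9642 V


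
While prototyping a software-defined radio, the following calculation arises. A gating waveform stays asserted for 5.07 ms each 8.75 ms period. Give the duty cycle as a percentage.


Duty cycle as a percentage:
DC = (t_on / T) * 100
   = (5.07 / 8.75) * 100
   = 0.579429 * 100
   = 57.94 %

57.94 %


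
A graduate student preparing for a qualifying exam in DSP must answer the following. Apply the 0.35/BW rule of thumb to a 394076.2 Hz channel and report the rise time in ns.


Rise time from bandwidth relationship:
tr = 0.35 / BW
   = 0.35 / 394076.2
   = 8.881531034e-07 s
   = 888.1531 ns

888.1531 ns


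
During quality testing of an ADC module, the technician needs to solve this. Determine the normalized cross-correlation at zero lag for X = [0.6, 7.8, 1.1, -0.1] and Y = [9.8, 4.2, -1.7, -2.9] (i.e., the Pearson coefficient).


Pearson correlation coefficient (population):
r = cov(X,Y) / (std(X) * std(Y))
Mean X = 2.35, Mean Y = 2.35
Cov(X,Y) = 3.7425
Std(X) = 3.175295, Std(Y) = 5.071735
r = 0.2324

0.2324


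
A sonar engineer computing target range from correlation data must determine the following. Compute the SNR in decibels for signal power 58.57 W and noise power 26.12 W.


SNR in decibels:
SNR = 10 * log10(Ps / Pn)
    = 10 * log10(58.57 / 26.12)
    = 10 * log10(2.2423)
    = 10 * 0.3507
    = 3.51 dB

3.51 dB


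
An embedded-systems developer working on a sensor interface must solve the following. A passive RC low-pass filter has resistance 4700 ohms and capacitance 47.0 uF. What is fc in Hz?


Cutoff frequency of a first-order RC filter:
fc = 1 / (2 * pi * R * C)
C = 47.0 uF = 4.7e-05 F
fc = 1 / (2 * pi * 4700 * 4.7e-05)
   = 1 / 1.387955634356
   = 0.720484 Hz

0.720484 Hz


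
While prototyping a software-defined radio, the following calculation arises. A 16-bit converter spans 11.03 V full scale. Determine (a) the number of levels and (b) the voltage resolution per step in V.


Step 1 — number of quantization levels:
L = 2^N = 2^16 = 65536

Step 2 — LSB step size:
delta = Vfs / L
      = 11.03 / 65536
      = 0.0001683 V

Levels = 65536; step size = 0.0001683 V


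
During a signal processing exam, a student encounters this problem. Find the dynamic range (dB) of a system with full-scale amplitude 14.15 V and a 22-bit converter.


Dynamic range from full-scale to LSB:
V_min = V_max / 2^bits = 14.15 / 2^22
DR = 20 * log10(V_max / V_min)
   = 20 * log10(2^22)
   = 20 * 22 * log10(2)
   = 132.45 dB

132.45 dB


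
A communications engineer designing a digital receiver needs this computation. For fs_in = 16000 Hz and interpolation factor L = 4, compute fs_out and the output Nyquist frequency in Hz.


Step 1 — output sample rate after interpolation by L:
fs_out = L * fs_in = 4 * 16000 = 64000 Hz

Step 2 — Nyquist frequency of the output stream:
f_Nyq = fs_out / 2 = 64000 / 2 = 32000.0 Hz

fs_out = 64000 Hz; f_Nyquist = 32000.0 Hz


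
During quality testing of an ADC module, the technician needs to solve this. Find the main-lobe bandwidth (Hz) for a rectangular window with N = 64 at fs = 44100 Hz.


Main lobe width for a rectangular window:
Width = 2 * fs / N
      = 2 * 44100 / 64
      = 88200 / 64
      = 1378.125 Hz

1378.125 Hz


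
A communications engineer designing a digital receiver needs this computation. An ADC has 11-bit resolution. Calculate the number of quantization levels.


Number of quantization levels = 2^N
= 2^11
= 2048

2048


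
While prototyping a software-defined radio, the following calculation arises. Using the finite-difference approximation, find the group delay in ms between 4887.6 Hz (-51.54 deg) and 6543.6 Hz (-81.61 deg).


Group delay from phase difference:
tau = -d(phi)/d(omega)
d(phi) = -30.07 deg = -0.524821 rad
d(omega) = 2*pi*(6543.6 - 4887.6) = 10404.9549 rad/s
tau = -(-0.524821) / 10404.9549
    = 0.0504 ms

0.0504 ms


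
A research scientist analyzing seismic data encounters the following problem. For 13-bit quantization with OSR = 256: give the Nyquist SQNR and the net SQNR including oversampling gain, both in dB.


Step 1 — baseline SQNR at Nyquist:
SQNR_base = 6.02*N + 1.76
          = 6.02*13 + 1.76
          = 80.02 dB

Step 2 — oversampling processing gain:
G = 10*log10(OSR) = 10*log10(256) = 24.08 dB

Step 3 — total:
SQNR_total = 80.02 + 24.08 = 104.1 dB

Base SQNR = 80.02 dB; oversampled SQNR = 104.1 dB


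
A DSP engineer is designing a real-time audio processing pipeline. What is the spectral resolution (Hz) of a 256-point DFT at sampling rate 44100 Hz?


DFT frequency resolution:
df = fs / N
   = 44100 / 256
   = 172.2656 Hz

172.2656 Hz


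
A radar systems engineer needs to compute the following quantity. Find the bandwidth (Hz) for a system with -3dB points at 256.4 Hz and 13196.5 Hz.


Bandwidth is the difference of -3dB frequencies:
BW = f_high - f_low
   = 13196.5 - 256.4
   = 12940.1 Hz

12940.1 Hz


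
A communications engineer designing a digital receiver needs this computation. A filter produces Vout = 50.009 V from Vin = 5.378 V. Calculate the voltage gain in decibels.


Voltage gain in dB:
G = 20 * log10(Vout / Vin)
  = 20 * log10(50.009 / 5.378)
  = 20 * log10(9.29881)
  = 20 * 0.968427
  = 19.37 dB

19.37 dB


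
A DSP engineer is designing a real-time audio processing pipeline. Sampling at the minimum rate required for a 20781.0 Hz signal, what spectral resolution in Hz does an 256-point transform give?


Step 1 — Nyquist sampling rate:
fs = 2 * fmax = 2 * 20781.0 = 41562.0 Hz

Step 2 — DFT bin spacing:
df = fs / N = 41562.0 / 256 = 162.3516 Hz

162.3516 Hz


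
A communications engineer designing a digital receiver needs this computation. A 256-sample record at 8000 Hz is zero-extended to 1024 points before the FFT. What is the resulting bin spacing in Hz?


Frequency resolution after zero-padding:
N_padded = 256 * 4 = 1024
df = fs / N_padded
   = 8000 / 1024
   = 7.8125 Hz

7.8125 Hz


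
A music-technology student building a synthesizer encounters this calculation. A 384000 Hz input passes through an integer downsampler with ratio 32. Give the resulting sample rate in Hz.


Decimation reduces the sample rate:
fs_out = fs_in / M
       = 384000 / 32
       = 12000.0 Hz

12000.0 Hz


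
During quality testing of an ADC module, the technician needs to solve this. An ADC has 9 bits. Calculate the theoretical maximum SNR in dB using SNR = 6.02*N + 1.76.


Theoretical SNR for a full-scale sinusoid:
SNR = 6.02 * N + 1.76
    = 6.02 * 9 + 1.76
    = 54.18 + 1.76
    = 55.94 dB

55.94 dB


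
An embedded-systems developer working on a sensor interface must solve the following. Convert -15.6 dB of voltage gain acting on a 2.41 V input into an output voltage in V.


Output voltage from dB gain:
V_out = V_in * 10^(gain_dB / 20)
      = 2.41 * 10^(-15.6 / 20)
      = 2.41 * 0.165959
      = 0.4 V

0.4 V


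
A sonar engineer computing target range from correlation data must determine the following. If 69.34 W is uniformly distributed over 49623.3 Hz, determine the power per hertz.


Power spectral density:
PSD = P / BW
    = 69.34 / 49623.3
    = 0.00139733 W/Hz

0.00139733 W/Hz


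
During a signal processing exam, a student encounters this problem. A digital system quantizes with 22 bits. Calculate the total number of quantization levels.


Number of quantization levels = 2^N
= 2^22
= 4194304

4194304


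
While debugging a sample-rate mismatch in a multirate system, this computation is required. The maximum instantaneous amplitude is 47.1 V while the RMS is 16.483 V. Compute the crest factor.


Crest factor is the ratio of peak to RMS:
CF = V_peak / V_rms
   = 47.1 / 16.483
   = 2.8575

2.8575


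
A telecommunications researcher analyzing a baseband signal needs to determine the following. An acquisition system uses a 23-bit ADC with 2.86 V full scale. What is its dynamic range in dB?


Dynamic range from full-scale to LSB:
V_min = V_max / 2^bits = 2.86 / 2^23
DR = 20 * log10(V_max / V_min)
   = 20 * log10(2^23)
   = 20 * 23 * log10(2)
   = 138.47 dB

138.47 dB


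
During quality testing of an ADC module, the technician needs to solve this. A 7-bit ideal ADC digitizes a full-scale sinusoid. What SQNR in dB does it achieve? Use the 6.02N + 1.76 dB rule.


Theoretical SNR for a full-scale sinusoid:
SNR = 6.02 * N + 1.76
    = 6.02 * 7 + 1.76
    = 42.14 + 1.76
    = 43.9 dB

43.9 dB


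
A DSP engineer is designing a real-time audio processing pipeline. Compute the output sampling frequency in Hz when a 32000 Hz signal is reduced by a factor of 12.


Decimation reduces the sample rate:
fs_out = fs_in / M
       = 32000 / 12
       = 2666.6667 Hz

2666.6667 Hz


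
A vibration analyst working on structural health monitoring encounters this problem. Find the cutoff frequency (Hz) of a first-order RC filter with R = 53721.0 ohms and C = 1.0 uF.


Cutoff frequency of a first-order RC filter:
fc = 1 / (2 * pi * R * C)
C = 1.0 uF = 1e-06 F
fc = 1 / (2 * pi * 53721.0 * 1e-06)
   = 1 / 0.33753899788699
   = 2.962621 Hz

2.962621 Hz


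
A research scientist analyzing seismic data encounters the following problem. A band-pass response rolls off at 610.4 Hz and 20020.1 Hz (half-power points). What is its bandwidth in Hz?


Bandwidth is the difference of -3dB frequencies:
BW = f_high - f_low
   = 20020.1 - 610.4
   = 19409.7 Hz

19409.7 Hz


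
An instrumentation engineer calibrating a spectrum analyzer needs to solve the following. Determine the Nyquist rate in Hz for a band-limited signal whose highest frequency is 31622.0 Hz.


The Nyquist rate is twice the maximum frequency component.
fs_min = 2 * fmax
      = 2 * 31622.0
      = 63244.0 Hz

63244.0


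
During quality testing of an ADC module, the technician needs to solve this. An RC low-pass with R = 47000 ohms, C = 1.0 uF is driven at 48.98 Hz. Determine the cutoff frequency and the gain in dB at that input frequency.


Step 1 — cutoff frequency:
fc = 1 / (2*pi*R*C)
C = 1.0 uF = 1e-06 F
fc = 1 / (2*pi*47000*1e-06)
   = 3.38628 Hz

Step 2 — magnitude at f = 48.98 Hz:
|H(f)| = 1 / sqrt(1 + (f/fc)^2)
f/fc = 48.98 / 3.38628 = 14.46425
|H| = 1 / sqrt(1 + 209.214528) = 0.0689713
|H|_dB = 20*log10(0.0689713) = -23.23 dB

fc = 3.38628 Hz; |H(48.98 Hz)| = -23.23 dB


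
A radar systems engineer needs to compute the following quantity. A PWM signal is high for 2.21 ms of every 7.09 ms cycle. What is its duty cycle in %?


Duty cycle as a percentage:
DC = (t_on / T) * 100
   = (2.21 / 7.09) * 100
   = 0.311707 * 100
   = 31.17 %

31.17 %


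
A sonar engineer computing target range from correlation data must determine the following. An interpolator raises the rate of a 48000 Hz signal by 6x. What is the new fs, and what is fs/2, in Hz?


Step 1 — output sample rate after interpolation by L:
fs_out = L * fs_in = 6 * 48000 = 288000 Hz

Step 2 — Nyquist frequency of the output stream:
f_Nyq = fs_out / 2 = 288000 / 2 = 144000.0 Hz

fs_out = 288000 Hz; f_Nyquist = 144000.0 Hz


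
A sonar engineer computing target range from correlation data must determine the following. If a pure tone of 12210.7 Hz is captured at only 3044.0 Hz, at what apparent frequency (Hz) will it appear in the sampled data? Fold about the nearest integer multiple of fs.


Compute the nearest integer multiple of fs to the signal:
n = round(12210.7 / 3044.0) = 4
f_alias = |12210.7 - 4 * 3044.0|
        = |12210.7 - 12176.0|
        = 34.7 Hz

34.7


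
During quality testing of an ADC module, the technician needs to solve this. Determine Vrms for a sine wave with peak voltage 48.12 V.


RMS voltage for a sinusoidal waveform:
V_rms = V_peak / sqrt(2)
      = 48.12 / 1.414214
      = 34.026 V

34.026 V


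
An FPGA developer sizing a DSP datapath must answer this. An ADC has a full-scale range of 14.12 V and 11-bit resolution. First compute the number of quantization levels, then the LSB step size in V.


Step 1 — number of quantization levels:
L = 2^N = 2^11 = 2048

Step 2 — LSB step size:
delta = Vfs / L
      = 14.12 / 2048
      = 0.00689453 V

Levels = 2048; step size = 0.00689453 V


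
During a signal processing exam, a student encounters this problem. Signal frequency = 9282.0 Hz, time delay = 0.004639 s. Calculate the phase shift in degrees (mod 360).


Phase shift from frequency and time delay:
phi = 360 * f * t_delay
    = 360 * 9282.0 * 0.004639
    = 15501.31 degrees
    mod 360 = 21.31 degrees

21.31 degrees


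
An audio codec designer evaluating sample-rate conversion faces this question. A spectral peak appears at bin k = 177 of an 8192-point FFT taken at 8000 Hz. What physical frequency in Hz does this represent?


Frequency of DFT bin k:
f_k = k * fs / N
    = 177 * 8000 / 8192
    = 1416000 / 8192
    = 172.852 Hz

172.852 Hz


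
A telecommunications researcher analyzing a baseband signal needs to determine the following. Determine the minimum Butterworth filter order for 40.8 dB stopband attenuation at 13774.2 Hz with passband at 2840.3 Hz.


Butterworth filter order formula:
n = log10(10^(A/10) - 1) / (2 * log10(f_stop/f_pass))
10^(40.8/10) - 1 = 12021.6443
f_stop/f_pass = 13774.2 / 2840.3 = 4.8496
n = 2.975 -> ceil = 3

3


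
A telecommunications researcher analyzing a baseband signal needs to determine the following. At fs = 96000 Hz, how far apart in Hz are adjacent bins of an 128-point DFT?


DFT frequency resolution:
df = fs / N
   = 96000 / 128
   = 750.0 Hz

750.0 Hz


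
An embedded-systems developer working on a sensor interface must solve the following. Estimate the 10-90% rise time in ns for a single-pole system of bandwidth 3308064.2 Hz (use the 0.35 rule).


Rise time from bandwidth relationship:
tr = 0.35 / BW
   = 0.35 / 3308064.2
   = 1.058020579e-07 s
   = 105.8021 ns

105.8021 ns


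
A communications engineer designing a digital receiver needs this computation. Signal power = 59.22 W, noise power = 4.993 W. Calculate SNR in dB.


SNR in decibels:
SNR = 10 * log10(Ps / Pn)
    = 10 * log10(59.22 / 4.993)
    = 10 * log10(11.8606)
    = 10 * 1.0741
    = 10.74 dB

10.74 dB


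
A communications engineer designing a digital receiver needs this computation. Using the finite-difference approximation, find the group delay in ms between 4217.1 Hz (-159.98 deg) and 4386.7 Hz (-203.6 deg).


Group delay from phase difference:
tau = -d(phi)/d(omega)
d(phi) = -43.62 deg = -0.761313 rad
d(omega) = 2*pi*(4386.7 - 4217.1) = 1065.6282 rad/s
tau = -(-0.761313) / 1065.6282
    = 0.7144 ms

0.7144 ms


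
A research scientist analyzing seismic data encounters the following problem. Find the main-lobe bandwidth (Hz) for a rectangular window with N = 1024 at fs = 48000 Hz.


Main lobe width for a rectangular window:
Width = 2 * fs / N
      = 2 * 48000 / 1024
      = 96000 / 1024
      = 93.75 Hz

93.75 Hz


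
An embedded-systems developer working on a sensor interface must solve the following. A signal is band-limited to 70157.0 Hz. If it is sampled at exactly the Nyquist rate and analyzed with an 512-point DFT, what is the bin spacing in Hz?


Step 1 — Nyquist sampling rate:
fs = 2 * fmax = 2 * 70157.0 = 140314.0 Hz

Step 2 — DFT bin spacing:
df = fs / N = 140314.0 / 512 = 274.0508 Hz

274.0508 Hz


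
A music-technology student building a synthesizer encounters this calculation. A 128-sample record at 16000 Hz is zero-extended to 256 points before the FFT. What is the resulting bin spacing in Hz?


Frequency resolution after zero-padding:
N_padded = 128 * 2 = 256
df = fs / N_padded
   = 16000 / 256
   = 62.5 Hz

62.5 Hz


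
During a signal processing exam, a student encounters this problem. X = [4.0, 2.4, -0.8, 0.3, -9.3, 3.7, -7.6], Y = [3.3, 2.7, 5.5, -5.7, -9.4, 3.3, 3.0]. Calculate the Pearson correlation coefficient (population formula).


Pearson correlation coefficient (population):
r = cov(X,Y) / (std(X) * std(Y))
Mean X = -1.0429, Mean Y = 0.3857
Cov(X,Y) = 13.316531
Std(X) = 4.968718, Std(Y) = 5.18416
r = 0.517

0.517


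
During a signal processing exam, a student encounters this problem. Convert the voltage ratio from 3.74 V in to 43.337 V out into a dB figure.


Voltage gain in dB:
G = 20 * log10(Vout / Vin)
  = 20 * log10(43.337 / 3.74)
  = 20 * log10(11.587433)
  = 20 * 1.063987
  = 21.28 dB

21.28 dB


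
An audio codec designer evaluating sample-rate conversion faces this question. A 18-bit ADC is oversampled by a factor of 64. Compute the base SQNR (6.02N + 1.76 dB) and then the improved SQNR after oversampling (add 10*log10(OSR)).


Step 1 — baseline SQNR at Nyquist:
SQNR_base = 6.02*N + 1.76
          = 6.02*18 + 1.76
          = 110.12 dB

Step 2 — oversampling processing gain:
G = 10*log10(OSR) = 10*log10(64) = 18.06 dB

Step 3 — total:
SQNR_total = 110.12 + 18.06 = 128.18 dB

Base SQNR = 110.12 dB; oversampled SQNR = 128.18 dB


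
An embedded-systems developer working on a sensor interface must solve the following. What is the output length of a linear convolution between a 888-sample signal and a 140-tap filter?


Linear convolution output length:
L = N + M - 1
  = 888 + 140 - 1
  = 1027 samples

1027


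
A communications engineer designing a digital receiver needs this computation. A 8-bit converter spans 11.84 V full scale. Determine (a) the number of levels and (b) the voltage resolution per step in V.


Step 1 — number of quantization levels:
L = 2^N = 2^8 = 256

Step 2 — LSB step size:
delta = Vfs / L
      = 11.84 / 256
      = 0.04625 V

Levels = 256; step size = 0.04625 V


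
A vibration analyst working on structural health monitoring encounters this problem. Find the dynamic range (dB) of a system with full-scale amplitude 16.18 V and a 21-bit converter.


Dynamic range from full-scale to LSB:
V_min = V_max / 2^bits = 16.18 / 2^21
DR = 20 * log10(V_max / V_min)
   = 20 * log10(2^21)
   = 20 * 21 * log10(2)
   = 126.43 dB

126.43 dB


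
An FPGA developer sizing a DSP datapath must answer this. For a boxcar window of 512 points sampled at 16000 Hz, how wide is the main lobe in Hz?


Main lobe width for a rectangular window:
Width = 2 * fs / N
      = 2 * 16000 / 512
      = 32000 / 512
      = 62.5 Hz

62.5 Hz


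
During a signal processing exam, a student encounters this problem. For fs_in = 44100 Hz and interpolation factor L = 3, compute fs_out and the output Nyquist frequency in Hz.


Step 1 — output sample rate after interpolation by L:
fs_out = L * fs_in = 3 * 44100 = 132300 Hz

Step 2 — Nyquist frequency of the output stream:
f_Nyq = fs_out / 2 = 132300 / 2 = 66150.0 Hz

fs_out = 132300 Hz; f_Nyquist = 66150.0 Hz


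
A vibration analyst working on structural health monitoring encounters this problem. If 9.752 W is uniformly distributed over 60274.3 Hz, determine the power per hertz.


Power spectral density:
PSD = P / BW
    = 9.752 / 60274.3
    = 0.00016179 W/Hz

0.00016179 W/Hz


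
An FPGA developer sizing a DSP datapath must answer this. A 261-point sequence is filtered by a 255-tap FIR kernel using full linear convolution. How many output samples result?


Linear convolution output length:
L = N + M - 1
  = 261 + 255 - 1
  = 515 samples

515


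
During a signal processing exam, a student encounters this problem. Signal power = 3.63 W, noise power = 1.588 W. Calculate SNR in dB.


SNR in decibels:
SNR = 10 * log10(Ps / Pn)
    = 10 * log10(3.63 / 1.588)
    = 10 * log10(2.2859)
    = 10 * 0.3591
    = 3.59 dB

3.59 dB


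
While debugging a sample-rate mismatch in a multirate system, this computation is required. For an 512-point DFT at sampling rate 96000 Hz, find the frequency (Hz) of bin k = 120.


Frequency of DFT bin k:
f_k = k * fs / N
    = 120 * 96000 / 512
    = 11520000 / 512
    = 22500.0 Hz

22500.0 Hz


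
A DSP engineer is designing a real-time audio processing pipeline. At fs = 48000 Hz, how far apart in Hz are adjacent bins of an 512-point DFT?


DFT frequency resolution:
df = fs / N
   = 48000 / 512
   = 93.75 Hz

93.75 Hz


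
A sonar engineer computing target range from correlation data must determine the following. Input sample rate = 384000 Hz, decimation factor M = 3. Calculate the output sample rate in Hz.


Decimation reduces the sample rate:
fs_out = fs_in / M
       = 384000 / 3
       = 128000.0 Hz

128000.0 Hz


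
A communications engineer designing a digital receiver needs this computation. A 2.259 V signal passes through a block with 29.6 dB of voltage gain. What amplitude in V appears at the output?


Output voltage from dB gain:
V_out = V_in * 10^(gain_dB / 20)
      = 2.259 * 10^(29.6 / 20)
      = 2.259 * 30.199517
      = 68.2207 V

68.2207 V


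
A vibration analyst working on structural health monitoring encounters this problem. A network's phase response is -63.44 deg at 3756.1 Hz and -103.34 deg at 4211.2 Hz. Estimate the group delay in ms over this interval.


Group delay from phase difference:
tau = -d(phi)/d(omega)
d(phi) = -39.9 deg = -0.696386 rad
d(omega) = 2*pi*(4211.2 - 3756.1) = 2859.4776 rad/s
tau = -(-0.696386) / 2859.4776
    = 0.2435 ms

0.2435 ms


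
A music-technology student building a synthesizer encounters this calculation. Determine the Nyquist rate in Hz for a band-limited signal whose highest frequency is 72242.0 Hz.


The Nyquist rate is twice the maximum frequency component.
fs_min = 2 * fmax
      = 2 * 72242.0
      = 144484.0 Hz

144484.0


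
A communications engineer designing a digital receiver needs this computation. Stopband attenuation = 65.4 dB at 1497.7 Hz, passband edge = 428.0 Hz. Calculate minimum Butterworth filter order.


Butterworth filter order formula:
n = log10(10^(A/10) - 1) / (2 * log10(f_stop/f_pass))
10^(65.4/10) - 1 = 3467367.5045
f_stop/f_pass = 1497.7 / 428.0 = 3.4993
n = 6.0112 -> ceil = 7

7


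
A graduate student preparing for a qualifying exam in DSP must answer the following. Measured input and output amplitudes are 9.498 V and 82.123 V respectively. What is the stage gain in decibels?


Voltage gain in dB:
G = 20 * log10(Vout / Vin)
  = 20 * log10(82.123 / 9.498)
  = 20 * log10(8.646347)
  = 20 * 0.936833
  = 18.74 dB

18.74 dB


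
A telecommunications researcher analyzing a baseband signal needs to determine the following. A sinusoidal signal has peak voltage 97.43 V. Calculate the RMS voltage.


RMS voltage for a sinusoidal waveform:
V_rms = V_peak / sqrt(2)
      = 97.43 / 1.414214
      = 68.893 V

68.893 V


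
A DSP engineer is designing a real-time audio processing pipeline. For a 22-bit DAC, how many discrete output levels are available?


Number of quantization levels = 2^N
= 2^22
= 4194304

4194304


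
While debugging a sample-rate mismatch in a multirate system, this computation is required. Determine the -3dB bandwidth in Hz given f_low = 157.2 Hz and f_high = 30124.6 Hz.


Bandwidth is the difference of -3dB frequencies:
BW = f_high - f_low
   = 30124.6 - 157.2
   = 29967.4 Hz

29967.4 Hz


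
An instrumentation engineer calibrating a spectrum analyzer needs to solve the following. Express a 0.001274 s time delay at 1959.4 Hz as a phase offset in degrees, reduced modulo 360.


Phase shift from frequency and time delay:
phi = 360 * f * t_delay
    = 360 * 1959.4 * 0.001274
    = 898.66 degrees
    mod 360 = 178.66 degrees

178.66 degrees


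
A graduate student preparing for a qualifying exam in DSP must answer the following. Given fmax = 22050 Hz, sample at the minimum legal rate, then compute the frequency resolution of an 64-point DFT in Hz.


Step 1 — Nyquist sampling rate:
fs = 2 * fmax = 2 * 22050 = 44100 Hz

Step 2 — DFT bin spacing:
df = fs / N = 44100 / 64 = 689.0625 Hz

689.0625 Hz


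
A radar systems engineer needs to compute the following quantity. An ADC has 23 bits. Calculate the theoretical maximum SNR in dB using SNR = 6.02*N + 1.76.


Theoretical SNR for a full-scale sinusoid:
SNR = 6.02 * N + 1.76
    = 6.02 * 23 + 1.76
    = 138.46 + 1.76
    = 140.22 dB

140.22 dB


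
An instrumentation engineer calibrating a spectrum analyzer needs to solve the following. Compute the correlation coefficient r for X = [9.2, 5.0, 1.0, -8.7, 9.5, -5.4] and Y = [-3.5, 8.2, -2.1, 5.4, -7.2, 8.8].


Pearson correlation coefficient (population):
r = cov(X,Y) / (std(X) * std(Y))
Mean X = 1.7667, Mean Y = 1.6
Cov(X,Y) = -28.86
Std(X) = 6.916325, Std(Y) = 6.15061
r = -0.6784

-0.6784


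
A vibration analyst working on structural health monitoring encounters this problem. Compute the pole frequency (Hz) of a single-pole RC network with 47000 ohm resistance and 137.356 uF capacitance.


Cutoff frequency of a first-order RC filter:
fc = 1 / (2 * pi * R * C)
C = 137.356 uF = 0.000137356 F
fc = 1 / (2 * pi * 47000 * 0.000137356)
   = 1 / 40.562560449489
   = 0.024653 Hz

0.024653 Hz


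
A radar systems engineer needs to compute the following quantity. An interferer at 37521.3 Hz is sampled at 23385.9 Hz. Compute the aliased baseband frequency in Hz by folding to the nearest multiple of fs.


Compute the nearest integer multiple of fs to the signal:
n = round(37521.3 / 23385.9) = 2
f_alias = |37521.3 - 2 * 23385.9|
        = |37521.3 - 46771.8|
        = 9250.5 Hz

9250.5


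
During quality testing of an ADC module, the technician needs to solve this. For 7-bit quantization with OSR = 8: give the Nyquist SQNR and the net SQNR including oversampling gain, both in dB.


Step 1 — baseline SQNR at Nyquist:
SQNR_base = 6.02*N + 1.76
          = 6.02*7 + 1.76
          = 43.9 dB

Step 2 — oversampling processing gain:
G = 10*log10(OSR) = 10*log10(8) = 9.03 dB

Step 3 — total:
SQNR_total = 43.9 + 9.03 = 52.93 dB

Base SQNR = 43.9 dB; oversampled SQNR = 52.93 dB


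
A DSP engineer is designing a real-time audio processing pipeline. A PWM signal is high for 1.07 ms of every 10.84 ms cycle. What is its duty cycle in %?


Duty cycle as a percentage:
DC = (t_on / T) * 100
   = (1.07 / 10.84) * 100
   = 0.098708 * 100
   = 9.87 %

9.87 %


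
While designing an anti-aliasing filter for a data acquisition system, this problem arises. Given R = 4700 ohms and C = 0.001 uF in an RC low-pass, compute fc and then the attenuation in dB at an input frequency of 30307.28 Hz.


Step 1 — cutoff frequency:
fc = 1 / (2*pi*R*C)
C = 0.001 uF = 1e-09 F
fc = 1 / (2*pi*4700*1e-09)
   = 33862.754 Hz

Step 2 — magnitude at f = 30307.28 Hz:
|H(f)| = 1 / sqrt(1 + (f/fc)^2)
f/fc = 30307.28 / 33862.754 = 0.895003
|H| = 1 / sqrt(1 + 0.80103) = 0.7451428
|H|_dB = 20*log10(0.7451428) = -2.56 dB

fc = 33862.754 Hz; |H(30307.28 Hz)| = -2.56 dB


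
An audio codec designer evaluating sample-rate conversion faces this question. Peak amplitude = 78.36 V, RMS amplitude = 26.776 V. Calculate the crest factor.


Crest factor is the ratio of peak to RMS:
CF = V_peak / V_rms
   = 78.36 / 26.776
   = 2.9265

2.9265


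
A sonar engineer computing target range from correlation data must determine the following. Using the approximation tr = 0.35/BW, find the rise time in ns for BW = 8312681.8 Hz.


Rise time from bandwidth relationship:
tr = 0.35 / BW
   = 0.35 / 8312681.8
   = 4.210434231e-08 s
   = 42.1043 ns

42.1043 ns


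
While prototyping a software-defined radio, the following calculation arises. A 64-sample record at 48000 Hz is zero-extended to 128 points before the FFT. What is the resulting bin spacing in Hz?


Frequency resolution after zero-padding:
N_padded = 64 * 2 = 128
df = fs / N_padded
   = 48000 / 128
   = 375.0 Hz

375.0 Hz


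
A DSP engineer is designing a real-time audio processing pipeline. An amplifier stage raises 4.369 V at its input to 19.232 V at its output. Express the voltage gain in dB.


Voltage gain in dB:
G = 20 * log10(Vout / Vin)
  = 20 * log10(19.232 / 4.369)
  = 20 * log10(4.401923)
  = 20 * 0.643642
  = 12.87 dB

12.87 dB


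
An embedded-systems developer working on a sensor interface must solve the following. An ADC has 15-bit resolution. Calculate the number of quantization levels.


Number of quantization levels = 2^N
= 2^15
= 32768

32768


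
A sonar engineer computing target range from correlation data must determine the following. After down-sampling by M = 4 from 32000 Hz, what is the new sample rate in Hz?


Decimation reduces the sample rate:
fs_out = fs_in / M
       = 32000 / 4
       = 8000.0 Hz

8000.0 Hz


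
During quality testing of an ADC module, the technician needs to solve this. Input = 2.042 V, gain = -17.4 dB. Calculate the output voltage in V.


Output voltage from dB gain:
V_out = V_in * 10^(gain_dB / 20)
      = 2.042 * 10^(-17.4 / 20)
      = 2.042 * 0.134896
      = 0.2755 V

0.2755 V


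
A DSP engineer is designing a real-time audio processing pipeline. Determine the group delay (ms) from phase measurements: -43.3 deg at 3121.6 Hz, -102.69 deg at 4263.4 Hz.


Group delay from phase difference:
tau = -d(phi)/d(omega)
d(phi) = -59.39 deg = -1.036551 rad
d(omega) = 2*pi*(4263.4 - 3121.6) = 7174.141 rad/s
tau = -(-1.036551) / 7174.141
    = 0.1445 ms

0.1445 ms


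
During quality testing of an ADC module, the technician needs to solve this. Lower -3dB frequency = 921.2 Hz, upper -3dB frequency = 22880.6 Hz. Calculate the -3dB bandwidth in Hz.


Bandwidth is the difference of -3dB frequencies:
BW = f_high - f_low
   = 22880.6 - 921.2
   = 21959.4 Hz

21959.4 Hz


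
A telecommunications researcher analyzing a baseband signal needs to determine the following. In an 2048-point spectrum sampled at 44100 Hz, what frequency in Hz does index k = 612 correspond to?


Frequency of DFT bin k:
f_k = k * fs / N
    = 612 * 44100 / 2048
    = 26989200 / 2048
    = 13178.32 Hz

13178.32 Hz


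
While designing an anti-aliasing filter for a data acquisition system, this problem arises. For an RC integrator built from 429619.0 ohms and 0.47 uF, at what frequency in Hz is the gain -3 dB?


Cutoff frequency of a first-order RC filter:
fc = 1 / (2 * pi * R * C)
C = 0.47 uF = 4.7e-07 F
fc = 1 / (2 * pi * 429619.0 * 4.7e-07)
   = 1 / 1.268706620588
   = 0.788204 Hz

0.788204 Hz


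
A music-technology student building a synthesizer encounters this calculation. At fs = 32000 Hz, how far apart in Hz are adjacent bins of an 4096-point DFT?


DFT frequency resolution:
df = fs / N
   = 32000 / 4096
   = 7.8125 Hz

7.8125 Hz


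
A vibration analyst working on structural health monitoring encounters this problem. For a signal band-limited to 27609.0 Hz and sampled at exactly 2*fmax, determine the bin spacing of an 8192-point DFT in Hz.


Step 1 — Nyquist sampling rate:
fs = 2 * fmax = 2 * 27609.0 = 55218.0 Hz

Step 2 — DFT bin spacing:
df = fs / N = 55218.0 / 8192 = 6.7405 Hz

6.7405 Hz


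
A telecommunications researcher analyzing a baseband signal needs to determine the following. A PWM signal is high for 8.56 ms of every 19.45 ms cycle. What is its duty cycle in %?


Duty cycle as a percentage:
DC = (t_on / T) * 100
   = (8.56 / 19.45) * 100
   = 0.440103 * 100
   = 44.01 %

44.01 %


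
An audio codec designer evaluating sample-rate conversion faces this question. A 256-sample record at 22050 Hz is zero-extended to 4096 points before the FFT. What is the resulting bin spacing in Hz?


Frequency resolution after zero-padding:
N_padded = 256 * 16 = 4096
df = fs / N_padded
   = 22050 / 4096
   = 5.3833 Hz

5.3833 Hz


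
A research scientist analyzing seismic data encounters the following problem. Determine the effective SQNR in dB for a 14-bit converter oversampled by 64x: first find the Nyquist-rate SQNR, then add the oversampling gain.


Step 1 — baseline SQNR at Nyquist:
SQNR_base = 6.02*N + 1.76
          = 6.02*14 + 1.76
          = 86.04 dB

Step 2 — oversampling processing gain:
G = 10*log10(OSR) = 10*log10(64) = 18.06 dB

Step 3 — total:
SQNR_total = 86.04 + 18.06 = 104.1 dB

Base SQNR = 86.04 dB; oversampled SQNR = 104.1 dB


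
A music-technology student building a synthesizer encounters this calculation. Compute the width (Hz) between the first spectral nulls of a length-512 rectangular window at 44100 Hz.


Main lobe width for a rectangular window:
Width = 2 * fs / N
      = 2 * 44100 / 512
      = 88200 / 512
      = 172.266 Hz

172.266 Hz


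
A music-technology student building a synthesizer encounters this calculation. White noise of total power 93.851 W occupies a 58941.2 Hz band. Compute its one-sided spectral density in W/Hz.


Power spectral density:
PSD = P / BW
    = 93.851 / 58941.2
    = 0.00159228 W/Hz

0.00159228 W/Hz


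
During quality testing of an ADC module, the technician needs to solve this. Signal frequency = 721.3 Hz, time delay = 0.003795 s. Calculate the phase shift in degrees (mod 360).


Phase shift from frequency and time delay:
phi = 360 * f * t_delay
    = 360 * 721.3 * 0.003795
    = 985.44 degrees
    mod 360 = 265.44 degrees

265.44 degrees


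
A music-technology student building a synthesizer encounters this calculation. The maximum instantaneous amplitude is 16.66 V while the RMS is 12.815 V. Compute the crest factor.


Crest factor is the ratio of peak to RMS:
CF = V_peak / V_rms
   = 16.66 / 12.815
   = 1.3

1.3


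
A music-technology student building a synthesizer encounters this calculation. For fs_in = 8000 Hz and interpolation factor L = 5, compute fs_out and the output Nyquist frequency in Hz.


Step 1 — output sample rate after interpolation by L:
fs_out = L * fs_in = 5 * 8000 = 40000 Hz

Step 2 — Nyquist frequency of the output stream:
f_Nyq = fs_out / 2 = 40000 / 2 = 20000.0 Hz

fs_out = 40000 Hz; f_Nyquist = 20000.0 Hz


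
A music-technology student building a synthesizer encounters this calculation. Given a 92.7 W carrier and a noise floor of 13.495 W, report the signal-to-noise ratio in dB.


SNR in decibels:
SNR = 10 * log10(Ps / Pn)
    = 10 * log10(92.7 / 13.495)
    = 10 * log10(6.8692)
    = 10 * 0.8369
    = 8.37 dB

8.37 dB


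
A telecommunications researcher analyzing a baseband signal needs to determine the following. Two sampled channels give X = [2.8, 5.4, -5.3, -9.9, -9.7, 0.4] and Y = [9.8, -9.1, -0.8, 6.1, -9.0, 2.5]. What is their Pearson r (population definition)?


Pearson correlation coefficient (population):
r = cov(X,Y) / (std(X) * std(Y))
Mean X = -2.7167, Mean Y = -0.0833
Cov(X,Y) = 1.515278
Std(X) = 5.959143, Std(Y) = 7.116979
r = 0.0357

0.0357


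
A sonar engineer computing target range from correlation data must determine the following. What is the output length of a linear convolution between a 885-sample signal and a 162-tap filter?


Linear convolution output length:
L = N + M - 1
  = 885 + 162 - 1
  = 1046 samples

1046


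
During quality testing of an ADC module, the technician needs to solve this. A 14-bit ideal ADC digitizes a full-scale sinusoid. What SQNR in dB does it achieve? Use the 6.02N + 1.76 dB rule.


Theoretical SNR for a full-scale sinusoid:
SNR = 6.02 * N + 1.76
    = 6.02 * 14 + 1.76
    = 84.28 + 1.76
    = 86.04 dB

86.04 dB


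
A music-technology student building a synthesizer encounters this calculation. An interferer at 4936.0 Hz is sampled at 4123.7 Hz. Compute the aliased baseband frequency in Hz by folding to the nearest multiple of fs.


Compute the nearest integer multiple of fs to the signal:
n = round(4936.0 / 4123.7) = 1
f_alias = |4936.0 - 1 * 4123.7|
        = |4936.0 - 4123.7|
        = 812.3 Hz

812.3


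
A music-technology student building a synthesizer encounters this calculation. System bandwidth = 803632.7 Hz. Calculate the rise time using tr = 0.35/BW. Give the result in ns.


Rise time from bandwidth relationship:
tr = 0.35 / BW
   = 0.35 / 803632.7
   = 4.355223475e-07 s
   = 435.5223 ns

435.5223 ns


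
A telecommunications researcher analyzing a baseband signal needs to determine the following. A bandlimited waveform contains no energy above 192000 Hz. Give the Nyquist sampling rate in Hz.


The Nyquist rate is twice the maximum frequency component.
fs_min = 2 * fmax
      = 2 * 192000
      = 384000 Hz

384000


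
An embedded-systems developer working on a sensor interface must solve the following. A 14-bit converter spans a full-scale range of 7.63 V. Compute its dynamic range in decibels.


Dynamic range from full-scale to LSB:
V_min = V_max / 2^bits = 7.63 / 2^14
DR = 20 * log10(V_max / V_min)
   = 20 * log10(2^14)
   = 20 * 14 * log10(2)
   = 84.29 dB

84.29 dB


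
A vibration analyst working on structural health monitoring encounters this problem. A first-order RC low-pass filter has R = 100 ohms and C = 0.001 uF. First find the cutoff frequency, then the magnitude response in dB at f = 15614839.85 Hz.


Step 1 — cutoff frequency:
fc = 1 / (2*pi*R*C)
C = 0.001 uF = 1e-09 F
fc = 1 / (2*pi*100*1e-09)
   = 1591549.431 Hz

Step 2 — magnitude at f = 15614839.85 Hz:
|H(f)| = 1 / sqrt(1 + (f/fc)^2)
f/fc = 15614839.85 / 1591549.431 = 9.811093
|H| = 1 / sqrt(1 + 96.257546) = 0.1014001
|H|_dB = 20*log10(0.1014001) = -19.88 dB

fc = 1591549.431 Hz; |H(15614839.85 Hz)| = -19.88 dB


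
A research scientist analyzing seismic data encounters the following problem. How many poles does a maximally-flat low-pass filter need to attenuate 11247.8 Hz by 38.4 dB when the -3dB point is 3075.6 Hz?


Butterworth filter order formula:
n = log10(10^(A/10) - 1) / (2 * log10(f_stop/f_pass))
10^(38.4/10) - 1 = 6917.3097
f_stop/f_pass = 11247.8 / 3075.6 = 3.6571
n = 3.4094 -> ceil = 4

4


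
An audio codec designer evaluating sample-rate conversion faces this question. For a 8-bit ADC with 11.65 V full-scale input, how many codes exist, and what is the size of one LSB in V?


Step 1 — number of quantization levels:
L = 2^N = 2^8 = 256

Step 2 — LSB step size:
delta = Vfs / L
      = 11.65 / 256
      = 0.04550781 V

Levels = 256; step size = 0.04550781 V
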